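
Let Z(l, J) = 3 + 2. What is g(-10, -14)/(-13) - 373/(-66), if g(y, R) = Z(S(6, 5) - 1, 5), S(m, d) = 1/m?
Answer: 4519/858 ≈ 5.2669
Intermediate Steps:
Z(l, J) = 5
g(y, R) = 5
g(-10, -14)/(-13) - 373/(-66) = 5/(-13) - 373/(-66) = 5*(-1/13) - 373*(-1/66) = -5/13 + 373/66 = 4519/858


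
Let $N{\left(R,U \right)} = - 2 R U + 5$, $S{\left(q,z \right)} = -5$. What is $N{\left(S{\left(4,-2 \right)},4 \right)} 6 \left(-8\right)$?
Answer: $-2160$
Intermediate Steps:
$N{\left(R,U \right)} = 5 - 2 R U$ ($N{\left(R,U \right)} = - 2 R U + 5 = 5 - 2 R U$)
$N{\left(S{\left(4,-2 \right)},4 \right)} 6 \left(-8\right) = \left(5 - \left(-10\right) 4\right) 6 \left(-8\right) = \left(5 + 40\right) 6 \left(-8\right) = 45 \cdot 6 \left(-8\right) = 270 \left(-8\right) = -2160$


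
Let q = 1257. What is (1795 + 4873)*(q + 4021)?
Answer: 35193704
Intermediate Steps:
(1795 + 4873)*(q + 4021) = (1795 + 4873)*(1257 + 4021) = 6668*5278 = 35193704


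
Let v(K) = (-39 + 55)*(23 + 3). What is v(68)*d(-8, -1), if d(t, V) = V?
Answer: -416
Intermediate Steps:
v(K) = 416 (v(K) = 16*26 = 416)
v(68)*d(-8, -1) = 416*(-1) = -416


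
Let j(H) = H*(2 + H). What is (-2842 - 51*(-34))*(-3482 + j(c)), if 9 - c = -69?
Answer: -3055864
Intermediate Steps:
c = 78 (c = 9 - 1*(-69) = 9 + 69 = 78)
(-2842 - 51*(-34))*(-3482 + j(c)) = (-2842 - 51*(-34))*(-3482 + 78*(2 + 78)) = (-2842 + 1734)*(-3482 + 78*80) = -1108*(-3482 + 6240) = -1108*2758 = -3055864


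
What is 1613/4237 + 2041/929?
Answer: 10146194/3936173 ≈ 2.5777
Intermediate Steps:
1613/4237 + 2041/929 = 10146194/3936173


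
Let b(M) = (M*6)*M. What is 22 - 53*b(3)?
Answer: -2840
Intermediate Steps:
b(M) = 6*M**2 (b(M) = (6*M)*M = 6*M**2)
22 - 53*b(3) = 22 - 318*3**2 = 22 - 318*9 = 22 - 53*54 = 22 - 2862 = -2840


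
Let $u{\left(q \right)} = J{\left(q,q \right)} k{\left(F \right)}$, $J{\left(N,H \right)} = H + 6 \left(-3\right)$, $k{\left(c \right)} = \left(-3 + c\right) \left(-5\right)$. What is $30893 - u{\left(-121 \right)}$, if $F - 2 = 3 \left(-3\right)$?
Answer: $37843$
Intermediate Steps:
$F = -7$ ($F = 2 + 3 \left(-3\right) = 2 - 9 = -7$)
$k{\left(c \right)} = 15 - 5 c$
$J{\left(N,H \right)} = -18 + H$ ($J{\left(N,H \right)} = H - 18 = -18 + H$)
$u{\left(q \right)} = -900 + 50 q$ ($u{\left(q \right)} = \left(-18 + q\right) \left(15 - -35\right) = \left(-18 + q\right) \left(15 + 35\right) = \left(-18 + q\right) 50 = -900 + 50 q$)
$30893 - u{\left(-121 \right)} = 30893 - \left(-900 + 50 \left(-121\right)\right) = 30893 - \left(-900 - 6050\right) = 30893 - -6950 = 30893 + 6950 = 37843$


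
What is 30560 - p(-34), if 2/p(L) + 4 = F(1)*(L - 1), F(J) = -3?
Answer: 3086558/101 ≈ 30560.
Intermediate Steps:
p(L) = 2/(-1 - 3*L) (p(L) = 2/(-4 - 3*(L - 1)) = 2/(-4 - 3*(-1 + L)) = 2/(-4 + (3 - 3*L)) = 2/(-1 - 3*L))
30560 - p(-34) = 30560 - 2/(-1 - 3*(-34)) = 30560 - 2/(-1 + 102) = 30560 - 2/101 = 3086558/101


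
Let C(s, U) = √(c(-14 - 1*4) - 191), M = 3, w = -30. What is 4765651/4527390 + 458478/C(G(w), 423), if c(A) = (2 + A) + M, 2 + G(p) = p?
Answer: 4765651/4527390 - 76413*I*√51/17 ≈ 1.0526 - 32100.0*I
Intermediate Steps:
G(p) = -2 + p
c(A) = 5 + A (c(A) = (2 + A) + 3 = 5 + A)
C(s, U) = 2*I*√51 (C(s, U) = √((5 + (-14 - 1*4)) - 191) = √((5 + (-14 - 4)) - 191) = √((5 - 18) - 191) = √(-13 - 191) = √(-204) = 2*I*√51)
4765651/4527390 + 458478/C(G(w), 423) = 4765651/4527390 + 458478/((2*I*√51)) = 4765651*(1/4527390) + 458478*(-I*√51/102) = 4765651/4527390 - 76413*I*√51/17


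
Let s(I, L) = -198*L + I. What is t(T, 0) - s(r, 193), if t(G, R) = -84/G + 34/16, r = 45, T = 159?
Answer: 16184333/424 ≈ 38171.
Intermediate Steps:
s(I, L) = I - 198*L
t(G, R) = 17/8 - 84/G (t(G, R) = -84/G + 34*(1/16) = -84/G + 17/8 = 17/8 - 84/G)
t(T, 0) - s(r, 193) = (17/8 - 84/159) - (45 - 198*193) = (17/8 - 84*1/159) - (45 - 38214) = (17/8 - 28/53) - 1*(-38169) = 677/424 + 38169 = 16184333/424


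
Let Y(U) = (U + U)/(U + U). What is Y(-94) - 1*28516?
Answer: -28515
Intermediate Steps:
Y(U) = 1 (Y(U) = (2*U)/((2*U)) = (2*U)*(1/(2*U)) = 1)
Y(-94) - 1*28516 = 1 - 1*28516 = 1 - 28516 = -28515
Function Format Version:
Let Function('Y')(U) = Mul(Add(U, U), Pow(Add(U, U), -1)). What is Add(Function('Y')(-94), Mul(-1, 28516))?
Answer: -28515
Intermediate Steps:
Function('Y')(U) = 1 (Function('Y')(U) = Mul(Mul(2, U), Pow(Mul(2, U), -1)) = Mul(Mul(2, U), Mul(Rational(1, 2), Pow(U, -1))) = 1)
Add(Function('Y')(-94), Mul(-1, 28516)) = Add(1, Mul(-1, 28516)) = Add(1, -28516) = -28515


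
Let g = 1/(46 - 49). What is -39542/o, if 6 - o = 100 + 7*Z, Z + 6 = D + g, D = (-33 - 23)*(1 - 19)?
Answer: 118626/21317 ≈ 5.5649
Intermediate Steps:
D = 1008 (D = -56*(-18) = 1008)
g = -⅓ (g = 1/(-3) = -⅓ ≈ -0.33333)
Z = 3005/3 (Z = -6 + (1008 - ⅓) = -6 + 3023/3 = 3005/3 ≈ 1001.7)
o = -21317/3 (o = 6 - (100 + 7*(3005/3)) = 6 - (100 + 21035/3) = 6 - 1*21335/3 = 6 - 21335/3 = -21317/3 ≈ -7105.7)
-39542/o = -39542/(-21317/3) = -39542*(-3/21317) = 118626/21317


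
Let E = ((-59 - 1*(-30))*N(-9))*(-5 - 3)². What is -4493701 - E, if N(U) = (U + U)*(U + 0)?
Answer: -4193029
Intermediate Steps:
N(U) = 2*U² (N(U) = (2*U)*U = 2*U²)
E = -300672 (E = ((-59 - 1*(-30))*(2*(-9)²))*(-5 - 3)² = ((-59 + 30)*(2*81))*(-8)² = -29*162*64 = -4698*64 = -300672)
-4493701 - E = -4493701 - 1*(-300672) = -4493701 + 300672 = -4193029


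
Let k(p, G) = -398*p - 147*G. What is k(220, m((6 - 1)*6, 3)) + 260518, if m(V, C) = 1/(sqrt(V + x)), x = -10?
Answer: 172958 - 147*sqrt(5)/10 ≈ 1.7293e+5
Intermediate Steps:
m(V, C) = 1/sqrt(-10 + V) (m(V, C) = 1/(sqrt(V - 10)) = 1/(sqrt(-10 + V)) = 1/sqrt(-10 + V))
k(220, m((6 - 1)*6, 3)) + 260518 = (-398*220 - 147/sqrt(-10 + (6 - 1)*6)) + 260518 = (-87560 - 147/sqrt(-10 + 5*6)) + 260518 = (-87560 - 147/sqrt(-10 + 30)) + 260518 = (-87560 - 147*sqrt(5)/10) + 260518 = 172958 - 147*sqrt(5)/10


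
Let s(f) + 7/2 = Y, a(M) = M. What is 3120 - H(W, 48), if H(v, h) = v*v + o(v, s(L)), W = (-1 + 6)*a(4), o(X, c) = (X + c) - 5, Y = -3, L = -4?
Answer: 5423/2 ≈ 2711.5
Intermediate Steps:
s(f) = -13/2 (s(f) = -7/2 - 3 = -13/2)
o(X, c) = -5 + X + c
W = 20 (W = (-1 + 6)*4 = 5*4 = 20)
H(v, h) = -23/2 + v + v² (H(v, h) = v*v + (-5 + v - 13/2) = v² + (-23/2 + v) = -23/2 + v + v²)
3120 - H(W, 48) = 3120 - (-23/2 + 20 + 20²) = 3120 - (-23/2 + 20 + 400) = 3120 - 1*817/2 = 3120 - 817/2 = 5423/2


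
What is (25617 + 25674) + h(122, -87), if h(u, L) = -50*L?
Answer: 55641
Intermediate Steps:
(25617 + 25674) + h(122, -87) = (25617 + 25674) - 50*(-87) = 51291 + 4350 = 55641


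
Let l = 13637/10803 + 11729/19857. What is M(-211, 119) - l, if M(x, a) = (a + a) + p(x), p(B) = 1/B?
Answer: 274062466709/1160582079 ≈ 236.14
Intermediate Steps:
M(x, a) = 1/x + 2*a (M(x, a) = (a + a) + 1/x = 2*a + 1/x = 1/x + 2*a)
l = 10192264/5500389 (l = 13637*(1/10803) + 11729*(1/19857) = 1049/831 + 11729/19857 = 10192264/5500389 ≈ 1.8530)
M(-211, 119) - l = (1/(-211) + 2*119) - 1*10192264/5500389 = (-1/211 + 238) - 10192264/5500389 = 50217/211 - 10192264/5500389 = 274062466709/1160582079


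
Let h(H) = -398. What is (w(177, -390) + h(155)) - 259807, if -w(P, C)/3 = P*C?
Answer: -53115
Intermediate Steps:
w(P, C) = -3*C*P (w(P, C) = -3*P*C = -3*C*P)
(w(177, -390) + h(155)) - 259807 = (-3*(-390)*177 - 398) - 259807 = (207090 - 398) - 259807 = 206692 - 259807 = -53115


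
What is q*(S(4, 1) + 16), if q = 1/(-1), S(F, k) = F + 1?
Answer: -21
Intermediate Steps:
S(F, k) = 1 + F
q = -1
q*(S(4, 1) + 16) = -((1 + 4) + 16) = -(5 + 16) = -1*21 = -21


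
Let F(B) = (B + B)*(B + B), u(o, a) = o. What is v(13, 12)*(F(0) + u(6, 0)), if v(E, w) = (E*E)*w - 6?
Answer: 12132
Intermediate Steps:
F(B) = 4*B² (F(B) = (2*B)*(2*B) = 4*B²)
v(E, w) = -6 + w*E² (v(E, w) = E²*w - 6 = w*E² - 6 = -6 + w*E²)
v(13, 12)*(F(0) + u(6, 0)) = (-6 + 12*13²)*(4*0² + 6) = (-6 + 12*169)*(4*0 + 6) = (-6 + 2028)*(0 + 6) = 2022*6 = 12132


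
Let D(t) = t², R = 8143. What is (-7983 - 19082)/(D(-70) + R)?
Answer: -27065/13043 ≈ -2.0751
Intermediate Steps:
(-7983 - 19082)/(D(-70) + R) = (-7983 - 19082)/((-70)² + 8143) = -27065/(4900 + 8143) = -27065/13043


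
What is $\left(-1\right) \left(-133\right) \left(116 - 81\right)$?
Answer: $4655$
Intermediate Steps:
$\left(-1\right) \left(-133\right) \left(116 - 81\right) = 133 \cdot 35 = 4655$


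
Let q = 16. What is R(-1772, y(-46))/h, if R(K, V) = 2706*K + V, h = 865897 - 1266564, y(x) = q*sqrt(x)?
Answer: 4795032/400667 - 16*I*sqrt(46)/400667 ≈ 11.968 - 0.00027084*I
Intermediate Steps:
y(x) = 16*sqrt(x)
h = -400667
R(K, V) = V + 2706*K
R(-1772, y(-46))/h = (16*sqrt(-46) + 2706*(-1772))/(-400667) = (16*(I*sqrt(46)) - 4795032)*(-1/400667) = (16*I*sqrt(46) - 4795032)*(-1/400667) = (-4795032 + 16*I*sqrt(46))*(-1/400667) = 4795032/400667 - 16*I*sqrt(46)/400667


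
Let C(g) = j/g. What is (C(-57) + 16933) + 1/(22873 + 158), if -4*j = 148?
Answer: 7409978605/437589 ≈ 16934.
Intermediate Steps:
j = -37 (j = -¼*148 = -37)
C(g) = -37/g
(C(-57) + 16933) + 1/(22873 + 158) = (-37/(-57) + 16933) + 1/(22873 + 158) = (-37*(-1/57) + 16933) + 1/23031 = (37/57 + 16933) + 1/23031 = 965218/57 + 1/23031 = 7409978605/437589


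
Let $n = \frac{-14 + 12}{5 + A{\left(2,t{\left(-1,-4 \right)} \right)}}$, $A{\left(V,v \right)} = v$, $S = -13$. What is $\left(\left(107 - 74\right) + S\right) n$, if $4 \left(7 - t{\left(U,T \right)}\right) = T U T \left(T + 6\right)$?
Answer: $-2$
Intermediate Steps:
$t{\left(U,T \right)} = 7 - \frac{U T^{2} \left(6 + T\right)}{4}$ ($t{\left(U,T \right)} = 7 - \frac{T U T \left(T + 6\right)}{4} = 7 - \frac{T U T \left(6 + T\right)}{4} = 7 - \frac{U T^{2} \left(6 + T\right)}{4}$)
$n = - \frac{1}{10}$ ($n = \frac{-14 + 12}{5 - \left(-7 - 24 + 16\right)} = - \frac{2}{5 - \left(-7 - 24 + 16\right)} = - \frac{2}{5 + \left(7 + 24 - 16\right)} = - \frac{2}{5 + 15} = - \frac{2}{20} = \left(-2\right) \frac{1}{20} = - \frac{1}{10} \approx -0.1$)
$\left(\left(107 - 74\right) + S\right) n = \left(\left(107 - 74\right) - 13\right) \left(- \frac{1}{10}\right) = \left(33 - 13\right) \left(- \frac{1}{10}\right) = 20 \left(- \frac{1}{10}\right) = -2$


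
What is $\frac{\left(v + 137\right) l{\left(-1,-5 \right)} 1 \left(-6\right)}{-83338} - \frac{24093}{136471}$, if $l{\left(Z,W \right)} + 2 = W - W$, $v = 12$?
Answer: $- \frac{1125936291}{5686610099} \approx -0.198$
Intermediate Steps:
$l{\left(Z,W \right)} = -2$ ($l{\left(Z,W \right)} = -2 + \left(W - W\right) = -2 + 0 = -2$)
$\frac{\left(v + 137\right) l{\left(-1,-5 \right)} 1 \left(-6\right)}{-83338} - \frac{24093}{136471} = \frac{\left(12 + 137\right) \left(-2\right) 1 \left(-6\right)}{-83338} - \frac{24093}{136471} = 149 \left(\left(-2\right) \left(-6\right)\right) \left(- \frac{1}{83338}\right) - \frac{24093}{136471} = 149 \cdot 12 \left(- \frac{1}{83338}\right) - \frac{24093}{136471} = 1788 \left(- \frac{1}{83338}\right) - \frac{24093}{136471} = - \frac{894}{41669} - \frac{24093}{136471} = - \frac{1125936291}{5686610099}$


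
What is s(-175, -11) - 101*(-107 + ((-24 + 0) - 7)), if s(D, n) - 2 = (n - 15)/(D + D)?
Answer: 2439513/175 ≈ 13940.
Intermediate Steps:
s(D, n) = 2 + (-15 + n)/(2*D) (s(D, n) = 2 + (n - 15)/(D + D) = 2 + (-15 + n)/((2*D)) = 2 + (-15 + n)*(1/(2*D)) = 2 + (-15 + n)/(2*D))
s(-175, -11) - 101*(-107 + ((-24 + 0) - 7)) = (½)*(-15 - 11 + 4*(-175))/(-175) - 101*(-107 + ((-24 + 0) - 7)) = (½)*(-1/175)*(-15 - 11 - 700) - 101*(-107 + (-24 - 7)) = (½)*(-1/175)*(-726) - 101*(-107 - 31) = 363/175 - 101*(-138) = 363/175 + 13938 = 2439513/175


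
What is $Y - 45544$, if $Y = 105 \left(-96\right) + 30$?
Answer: $-55594$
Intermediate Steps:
$Y = -10050$ ($Y = -10080 + 30 = -10050$)
$Y - 45544 = -10050 - 45544 = -55594$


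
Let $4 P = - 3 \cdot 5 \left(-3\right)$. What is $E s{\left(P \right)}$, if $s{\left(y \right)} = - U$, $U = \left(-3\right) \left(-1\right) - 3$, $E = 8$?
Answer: $0$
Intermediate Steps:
$U = 0$ ($U = 3 - 3 = 0$)
$P = \frac{45}{4}$ ($P = \frac{\left(-3\right) 5 \left(-3\right)}{4} = \frac{\left(-3\right) \left(-15\right)}{4} = \frac{1}{4} \cdot 45 = \frac{45}{4} \approx 11.25$)
$s{\left(y \right)} = 0$ ($s{\left(y \right)} = \left(-1\right) 0 = 0$)
$E s{\left(P \right)} = 8 \cdot 0 = 0$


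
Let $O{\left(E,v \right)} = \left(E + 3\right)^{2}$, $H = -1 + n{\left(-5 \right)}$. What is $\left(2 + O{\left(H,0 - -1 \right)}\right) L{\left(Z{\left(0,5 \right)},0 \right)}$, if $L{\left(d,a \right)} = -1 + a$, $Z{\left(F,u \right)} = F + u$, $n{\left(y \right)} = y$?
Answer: $-11$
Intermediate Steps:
$H = -6$ ($H = -1 - 5 = -6$)
$O{\left(E,v \right)} = \left(3 + E\right)^{2}$
$\left(2 + O{\left(H,0 - -1 \right)}\right) L{\left(Z{\left(0,5 \right)},0 \right)} = \left(2 + \left(3 - 6\right)^{2}\right) \left(-1 + 0\right) = \left(2 + \left(-3\right)^{2}\right) \left(-1\right) = \left(2 + 9\right) \left(-1\right) = 11 \left(-1\right) = -11$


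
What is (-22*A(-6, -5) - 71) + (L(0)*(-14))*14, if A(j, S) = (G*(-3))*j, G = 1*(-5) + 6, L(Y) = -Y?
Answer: -467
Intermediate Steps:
G = 1 (G = -5 + 6 = 1)
A(j, S) = -3*j (A(j, S) = (1*(-3))*j = -3*j)
(-22*A(-6, -5) - 71) + (L(0)*(-14))*14 = (-(-66)*(-6) - 71) + (-1*0*(-14))*14 = (-22*18 - 71) + (0*(-14))*14 = (-396 - 71) + 0*14 = -467 + 0 = -467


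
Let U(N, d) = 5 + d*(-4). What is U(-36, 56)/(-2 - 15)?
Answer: 219/17 ≈ 12.882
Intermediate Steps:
U(N, d) = 5 - 4*d
U(-36, 56)/(-2 - 15) = (5 - 4*56)/(-2 - 15) = (5 - 224)/(-17) = -1/17*(-219) = 219/17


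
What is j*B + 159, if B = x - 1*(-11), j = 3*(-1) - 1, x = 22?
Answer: 27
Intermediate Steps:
j = -4 (j = -3 - 1 = -4)
B = 33 (B = 22 - 1*(-11) = 22 + 11 = 33)
j*B + 159 = -4*33 + 159 = -132 + 159 = 27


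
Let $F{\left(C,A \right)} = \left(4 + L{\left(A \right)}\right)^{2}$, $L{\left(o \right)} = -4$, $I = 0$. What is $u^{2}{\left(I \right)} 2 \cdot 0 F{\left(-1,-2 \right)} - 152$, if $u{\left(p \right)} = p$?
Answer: $-152$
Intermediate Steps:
$F{\left(C,A \right)} = 0$ ($F{\left(C,A \right)} = \left(4 - 4\right)^{2} = 0^{2} = 0$)
$u^{2}{\left(I \right)} 2 \cdot 0 F{\left(-1,-2 \right)} - 152 = 0^{2} \cdot 2 \cdot 0 \cdot 0 - 152 = 0 \cdot 0 \cdot 0 - 152 = 0 \cdot 0 - 152 = 0 - 152 = -152$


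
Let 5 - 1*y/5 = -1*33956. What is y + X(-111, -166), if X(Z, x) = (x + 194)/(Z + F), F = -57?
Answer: 1018829/6 ≈ 1.6980e+5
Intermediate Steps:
X(Z, x) = (194 + x)/(-57 + Z) (X(Z, x) = (x + 194)/(Z - 57) = (194 + x)/(-57 + Z))
y = 169805 (y = 25 - (-5)*33956 = 25 - 5*(-33956) = 25 + 169780 = 169805)
y + X(-111, -166) = 169805 + (194 - 166)/(-57 - 111) = 169805 + 28/(-168) = 169805 - 1/168*28 = 169805 - 1/6 = 1018829/6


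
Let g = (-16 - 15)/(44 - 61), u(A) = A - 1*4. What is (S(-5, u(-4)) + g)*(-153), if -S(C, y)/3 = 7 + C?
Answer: 639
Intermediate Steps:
u(A) = -4 + A (u(A) = A - 4 = -4 + A)
g = 31/17 (g = -31/(-17) = -31*(-1/17) = 31/17 ≈ 1.8235)
S(C, y) = -21 - 3*C (S(C, y) = -3*(7 + C) = -21 - 3*C)
(S(-5, u(-4)) + g)*(-153) = ((-21 - 3*(-5)) + 31/17)*(-153) = ((-21 + 15) + 31/17)*(-153) = (-6 + 31/17)*(-153) = -71/17*(-153) = 639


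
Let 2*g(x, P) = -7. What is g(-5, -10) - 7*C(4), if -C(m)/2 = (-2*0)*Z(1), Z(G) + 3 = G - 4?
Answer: -7/2 ≈ -3.5000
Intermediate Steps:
g(x, P) = -7/2 (g(x, P) = (1/2)*(-7) = -7/2)
Z(G) = -7 + G (Z(G) = -3 + (G - 4) = -3 + (-4 + G) = -7 + G)
C(m) = 0 (C(m) = -2*(-2*0)*(-7 + 1) = -0*(-6) = -2*0 = 0)
g(-5, -10) - 7*C(4) = -7/2 - 7*0 = -7/2 + 0 = -7/2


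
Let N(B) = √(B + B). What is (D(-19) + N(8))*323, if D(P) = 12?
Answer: 5168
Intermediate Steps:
N(B) = √2*√B (N(B) = √(2*B) = √2*√B)
(D(-19) + N(8))*323 = (12 + √2*√8)*323 = (12 + √2*(2*√2))*323 = (12 + 4)*323 = 16*323 = 5168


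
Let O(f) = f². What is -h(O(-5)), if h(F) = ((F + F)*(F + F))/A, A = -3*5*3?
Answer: 500/9 ≈ 55.556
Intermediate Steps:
A = -45 (A = -15*3 = -45)
h(F) = -4*F²/45 (h(F) = ((F + F)*(F + F))/(-45) = ((2*F)*(2*F))*(-1/45) = (4*F²)*(-1/45) = -4*F²/45)
-h(O(-5)) = -(-4)*((-5)²)²/45 = -(-4)*25²/45 = -(-4)*625/45 = -1*(-500/9) = 500/9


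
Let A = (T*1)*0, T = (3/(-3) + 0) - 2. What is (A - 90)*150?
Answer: -13500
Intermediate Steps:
T = -3 (T = (3*(-1/3) + 0) - 2 = (-1 + 0) - 2 = -1 - 2 = -3)
A = 0 (A = -3*1*0 = -3*0 = 0)
(A - 90)*150 = (0 - 90)*150 = -90*150 = -13500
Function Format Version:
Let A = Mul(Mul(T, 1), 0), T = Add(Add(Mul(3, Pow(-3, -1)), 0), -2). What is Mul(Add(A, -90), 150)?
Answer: -13500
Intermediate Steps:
T = -3 (T = Add(Add(Mul(3, Rational(-1, 3)), 0), -2) = Add(Add(-1, 0), -2) = Add(-1, -2) = -3)
A = 0 (A = Mul(Mul(-3, 1), 0) = Mul(-3, 0) = 0)
Mul(Add(A, -90), 150) = Mul(Add(0, -90), 150) = Mul(-90, 150) = -13500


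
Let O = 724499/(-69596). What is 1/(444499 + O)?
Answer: 69596/30934627905 ≈ 2.2498e-6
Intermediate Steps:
O = -724499/69596 (O = 724499*(-1/69596) = -724499/69596 ≈ -10.410)
1/(444499 + O) = 1/(444499 - 724499/69596) = 1/(30934627905/69596) = 69596/30934627905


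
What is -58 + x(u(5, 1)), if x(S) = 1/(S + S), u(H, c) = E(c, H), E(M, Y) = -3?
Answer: -349/6 ≈ -58.167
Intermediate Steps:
u(H, c) = -3
x(S) = 1/(2*S)
-58 + x(u(5, 1)) = -58 + (½)/(-3) = -58 + (½)*(-⅓) = -58 - ⅙ = -349/6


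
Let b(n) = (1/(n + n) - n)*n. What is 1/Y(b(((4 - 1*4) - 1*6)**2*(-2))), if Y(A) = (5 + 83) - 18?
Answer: 1/70 ≈ 0.014286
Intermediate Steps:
b(n) = n*(1/(2*n) - n) (b(n) = (1/(2*n) - n)*n = n*(1/(2*n) - n))
Y(A) = 70 (Y(A) = 88 - 18 = 70)
1/Y(b(((4 - 1*4) - 1*6)**2*(-2))) = 1/70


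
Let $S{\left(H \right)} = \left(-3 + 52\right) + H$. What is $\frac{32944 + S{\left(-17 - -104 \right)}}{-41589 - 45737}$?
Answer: $- \frac{16540}{43663} \approx -0.37881$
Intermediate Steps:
$S{\left(H \right)} = 49 + H$
$\frac{32944 + S{\left(-17 - -104 \right)}}{-41589 - 45737} = \frac{32944 + \left(49 - -87\right)}{-41589 - 45737} = \frac{32944 + \left(49 + \left(-17 + 104\right)\right)}{-87326} = \left(32944 + \left(49 + 87\right)\right) \left(- \frac{1}{87326}\right) = \left(32944 + 136\right) \left(- \frac{1}{87326}\right) = 33080 \left(- \frac{1}{87326}\right) = - \frac{16540}{43663}$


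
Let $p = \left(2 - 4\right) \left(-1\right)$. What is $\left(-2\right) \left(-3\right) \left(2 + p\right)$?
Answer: $24$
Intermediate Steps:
$p = 2$ ($p = \left(-2\right) \left(-1\right) = 2$)
$\left(-2\right) \left(-3\right) \left(2 + p\right) = \left(-2\right) \left(-3\right) \left(2 + 2\right) = 6 \cdot 4 = 24$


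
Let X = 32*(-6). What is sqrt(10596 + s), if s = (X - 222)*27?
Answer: I*sqrt(582) ≈ 24.125*I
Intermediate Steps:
X = -192
s = -11178 (s = (-192 - 222)*27 = -414*27 = -11178)
sqrt(10596 + s) = sqrt(10596 - 11178) = sqrt(-582) = I*sqrt(582)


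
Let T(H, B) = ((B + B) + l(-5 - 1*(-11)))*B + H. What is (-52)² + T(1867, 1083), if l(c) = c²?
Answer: 2389337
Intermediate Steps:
T(H, B) = H + B*(36 + 2*B) (T(H, B) = ((B + B) + (-5 - 1*(-11))²)*B + H = (2*B + (-5 + 11)²)*B + H = (2*B + 6²)*B + H = (2*B + 36)*B + H = (36 + 2*B)*B + H = B*(36 + 2*B) + H = H + B*(36 + 2*B))
(-52)² + T(1867, 1083) = (-52)² + (1867 + 2*1083² + 36*1083) = 2704 + (1867 + 2*1172889 + 38988) = 2704 + (1867 + 2345778 + 38988) = 2704 + 2386633 = 2389337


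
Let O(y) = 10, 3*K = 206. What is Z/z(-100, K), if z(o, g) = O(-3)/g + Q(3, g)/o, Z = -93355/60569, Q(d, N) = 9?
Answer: -961556500/34706037 ≈ -27.706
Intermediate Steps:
K = 206/3 (K = (⅓)*206 = 206/3 ≈ 68.667)
Z = -93355/60569 (Z = -93355*1/60569 = -93355/60569 ≈ -1.5413)
z(o, g) = 9/o + 10/g (z(o, g) = 10/g + 9/o = 9/o + 10/g)
Z/z(-100, K) = -93355/(60569*(9/(-100) + 10/(206/3))) = -93355/(60569*(9*(-1/100) + 10*(3/206))) = -93355/(60569*(-9/100 + 15/103)) = -93355/(60569*573/10300) = -93355/60569*10300/573 = -961556500/34706037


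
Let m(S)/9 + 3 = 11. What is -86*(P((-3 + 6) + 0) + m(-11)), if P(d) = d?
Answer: -6450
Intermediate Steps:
m(S) = 72 (m(S) = -27 + 9*11 = -27 + 99 = 72)
-86*(P((-3 + 6) + 0) + m(-11)) = -86*(((-3 + 6) + 0) + 72) = -86*((3 + 0) + 72) = -86*(3 + 72) = -86*75 = -6450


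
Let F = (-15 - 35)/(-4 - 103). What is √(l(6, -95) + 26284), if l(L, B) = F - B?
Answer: √302018521/107 ≈ 162.42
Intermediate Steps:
F = 50/107 (F = -50/(-107) = -50*(-1/107) = 50/107 ≈ 0.46729)
l(L, B) = 50/107 - B
√(l(6, -95) + 26284) = √((50/107 - 1*(-95)) + 26284) = √((50/107 + 95) + 26284) = √(10215/107 + 26284) = √(2822603/107) = √302018521/107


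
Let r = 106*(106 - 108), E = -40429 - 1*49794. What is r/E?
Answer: 212/90223 ≈ 0.0023497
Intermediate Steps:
E = -90223 (E = -40429 - 49794 = -90223)
r = -212 (r = 106*(-2) = -212)
r/E = -212/(-90223) = -212*(-1/90223) = 212/90223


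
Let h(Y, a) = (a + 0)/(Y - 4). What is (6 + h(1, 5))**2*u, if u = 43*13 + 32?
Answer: 33293/3 ≈ 11098.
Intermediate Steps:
h(Y, a) = a/(-4 + Y)
u = 591 (u = 559 + 32 = 591)
(6 + h(1, 5))**2*u = (6 + 5/(-4 + 1))**2*591 = (6 + 5/(-3))**2*591 = (6 + 5*(-1/3))**2*591 = (6 - 5/3)**2*591 = (13/3)**2*591 = (169/9)*591 = 33293/3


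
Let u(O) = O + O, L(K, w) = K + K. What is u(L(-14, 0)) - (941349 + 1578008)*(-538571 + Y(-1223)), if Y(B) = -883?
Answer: 1359077211022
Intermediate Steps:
L(K, w) = 2*K
u(O) = 2*O
u(L(-14, 0)) - (941349 + 1578008)*(-538571 + Y(-1223)) = 2*(2*(-14)) - (941349 + 1578008)*(-538571 - 883) = 2*(-28) - 2519357*(-539454) = -56 - 1*(-1359077211078) = -56 + 1359077211078 = 1359077211022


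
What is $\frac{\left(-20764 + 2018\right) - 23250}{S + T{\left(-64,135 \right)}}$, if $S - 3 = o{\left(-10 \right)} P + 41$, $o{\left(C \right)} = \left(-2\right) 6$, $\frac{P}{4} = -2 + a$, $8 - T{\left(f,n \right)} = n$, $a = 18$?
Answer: $\frac{41996}{851} \approx 49.349$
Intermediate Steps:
$T{\left(f,n \right)} = 8 - n$
$P = 64$ ($P = 4 \left(-2 + 18\right) = 4 \cdot 16 = 64$)
$o{\left(C \right)} = -12$
$S = -724$ ($S = 3 + \left(\left(-12\right) 64 + 41\right) = 3 + \left(-768 + 41\right) = 3 - 727 = -724$)
$\frac{\left(-20764 + 2018\right) - 23250}{S + T{\left(-64,135 \right)}} = \frac{\left(-20764 + 2018\right) - 23250}{-724 + \left(8 - 135\right)} = \frac{-18746 - 23250}{-724 + \left(8 - 135\right)} = - \frac{41996}{-724 - 127} = - \frac{41996}{-851} = \left(-41996\right) \left(- \frac{1}{851}\right) = \frac{41996}{851}$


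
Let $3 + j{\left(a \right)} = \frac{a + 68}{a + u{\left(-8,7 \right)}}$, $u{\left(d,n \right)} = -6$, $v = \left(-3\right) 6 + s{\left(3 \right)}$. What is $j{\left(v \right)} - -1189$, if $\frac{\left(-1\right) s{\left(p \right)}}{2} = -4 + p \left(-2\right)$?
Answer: $\frac{2337}{2} \approx 1168.5$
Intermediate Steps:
$s{\left(p \right)} = 8 + 4 p$ ($s{\left(p \right)} = - 2 \left(-4 + p \left(-2\right)\right) = - 2 \left(-4 - 2 p\right) = 8 + 4 p$)
$v = 2$ ($v = \left(-3\right) 6 + \left(8 + 4 \cdot 3\right) = -18 + \left(8 + 12\right) = -18 + 20 = 2$)
$j{\left(a \right)} = -3 + \frac{68 + a}{-6 + a}$ ($j{\left(a \right)} = -3 + \frac{a + 68}{a - 6} = -3 + \frac{68 + a}{-6 + a}$)
$j{\left(v \right)} - -1189 = \frac{2 \left(43 - 2\right)}{-6 + 2} - -1189 = \frac{2 \left(43 - 2\right)}{-4} + 1189 = 2 \left(- \frac{1}{4}\right) 41 + 1189 = - \frac{41}{2} + 1189 = \frac{2337}{2}$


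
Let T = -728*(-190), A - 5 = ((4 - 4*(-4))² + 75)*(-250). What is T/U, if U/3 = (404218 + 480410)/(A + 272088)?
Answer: 5302600940/663471 ≈ 7992.2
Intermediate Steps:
A = -118745 (A = 5 + ((4 - 4*(-4))² + 75)*(-250) = 5 + ((4 + 16)² + 75)*(-250) = 5 + (20² + 75)*(-250) = 5 + (400 + 75)*(-250) = 5 + 475*(-250) = 5 - 118750 = -118745)
T = 138320
U = 2653884/153343 (U = 3*((404218 + 480410)/(-118745 + 272088)) = 3*(884628/153343) = 2653884/153343 ≈ 17.307)
T/U = 138320/(2653884/153343) = 138320*(153343/2653884) = 5302600940/663471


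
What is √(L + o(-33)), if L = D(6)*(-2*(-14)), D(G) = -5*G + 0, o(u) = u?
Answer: 3*I*√97 ≈ 29.547*I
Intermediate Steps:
D(G) = -5*G
L = -840 (L = (-5*6)*(-2*(-14)) = -30*28 = -840)
√(L + o(-33)) = √(-840 - 33) = √(-873) = 3*I*√97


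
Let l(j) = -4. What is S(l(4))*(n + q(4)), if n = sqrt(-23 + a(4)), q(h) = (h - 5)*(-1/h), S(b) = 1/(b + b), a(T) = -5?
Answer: -1/32 - I*sqrt(7)/4 ≈ -0.03125 - 0.66144*I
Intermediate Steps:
S(b) = 1/(2*b)
q(h) = -(-5 + h)/h (q(h) = (-5 + h)*(-1/h) = -(-5 + h)/h)
n = 2*I*sqrt(7) (n = sqrt(-23 - 5) = sqrt(-28) = 2*I*sqrt(7) ≈ 5.2915*I)
S(l(4))*(n + q(4)) = ((1/2)/(-4))*(2*I*sqrt(7) + (5 - 1*4)/4) = ((1/2)*(-1/4))*(2*I*sqrt(7) + (5 - 4)/4) = -(2*I*sqrt(7) + (1/4)*1)/8 = -(2*I*sqrt(7) + 1/4)/8 = -(1/4 + 2*I*sqrt(7))/8 = -1/32 - I*sqrt(7)/4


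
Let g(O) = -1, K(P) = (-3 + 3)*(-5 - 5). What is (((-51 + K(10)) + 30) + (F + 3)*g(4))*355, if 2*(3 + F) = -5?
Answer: -13135/2 ≈ -6567.5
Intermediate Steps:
K(P) = 0 (K(P) = 0*(-10) = 0)
F = -11/2 (F = -3 + (½)*(-5) = -3 - 5/2 = -11/2 ≈ -5.5000)
(((-51 + K(10)) + 30) + (F + 3)*g(4))*355 = (((-51 + 0) + 30) + (-11/2 + 3)*(-1))*355 = ((-51 + 30) - 5/2*(-1))*355 = (-21 + 5/2)*355 = -37/2*355 = -13135/2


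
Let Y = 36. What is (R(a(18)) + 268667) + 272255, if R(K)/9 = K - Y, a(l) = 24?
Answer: 540814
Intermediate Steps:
R(K) = -324 + 9*K (R(K) = 9*(K - 1*36) = 9*(K - 36) = 9*(-36 + K) = -324 + 9*K)
(R(a(18)) + 268667) + 272255 = ((-324 + 9*24) + 268667) + 272255 = ((-324 + 216) + 268667) + 272255 = (-108 + 268667) + 272255 = 268559 + 272255 = 540814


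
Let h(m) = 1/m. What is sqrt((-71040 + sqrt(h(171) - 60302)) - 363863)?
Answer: sqrt(-1412999847 + 57*I*sqrt(195921179))/57 ≈ 0.18618 + 659.47*I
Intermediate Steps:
sqrt((-71040 + sqrt(h(171) - 60302)) - 363863) = sqrt((-71040 + sqrt(1/171 - 60302)) - 363863) = sqrt((-71040 + sqrt(-10311641/171)) - 363863) = sqrt((-71040 + I*sqrt(195921179)/57) - 363863) = sqrt(-434903 + I*sqrt(195921179)/57)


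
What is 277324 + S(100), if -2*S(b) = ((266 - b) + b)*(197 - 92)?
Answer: 263359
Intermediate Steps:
S(b) = -13965 (S(b) = -((266 - b) + b)*(197 - 92)/2 = -133*105 = -½*27930 = -13965)
277324 + S(100) = 277324 - 13965 = 263359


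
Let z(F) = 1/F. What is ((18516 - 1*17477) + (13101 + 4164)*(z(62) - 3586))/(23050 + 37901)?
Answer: -3838480297/3778962 ≈ -1015.8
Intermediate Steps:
((18516 - 1*17477) + (13101 + 4164)*(z(62) - 3586))/(23050 + 37901) = ((18516 - 1*17477) + (13101 + 4164)*(1/62 - 3586))/(23050 + 37901) = ((18516 - 17477) + 17265*(1/62 - 3586))/60951 = (1039 + 17265*(-222331/62))*(1/60951) = (1039 - 3838544715/62)*(1/60951) = -3838480297/62*1/60951 = -3838480297/3778962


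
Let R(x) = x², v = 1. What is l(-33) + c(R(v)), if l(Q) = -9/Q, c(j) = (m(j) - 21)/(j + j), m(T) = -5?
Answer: -140/11 ≈ -12.727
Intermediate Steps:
c(j) = -13/j (c(j) = (-5 - 21)/(j + j) = -26*1/(2*j) = -13/j)
l(-33) + c(R(v)) = -9/(-33) - 13/(1²) = -9*(-1/33) - 13/1 = 3/11 - 13*1 = 3/11 - 13 = -140/11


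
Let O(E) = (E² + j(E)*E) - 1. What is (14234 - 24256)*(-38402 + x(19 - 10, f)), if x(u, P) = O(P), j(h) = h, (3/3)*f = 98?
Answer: 192372290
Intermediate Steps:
f = 98
O(E) = -1 + 2*E² (O(E) = (E² + E*E) - 1 = (E² + E²) - 1 = 2*E² - 1 = -1 + 2*E²)
x(u, P) = -1 + 2*P²
(14234 - 24256)*(-38402 + x(19 - 10, f)) = (14234 - 24256)*(-38402 + (-1 + 2*98²)) = -10022*(-38402 + (-1 + 2*9604)) = -10022*(-38402 + (-1 + 19208)) = -10022*(-38402 + 19207) = -10022*(-19195) = 192372290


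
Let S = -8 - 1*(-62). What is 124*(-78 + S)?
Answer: -2976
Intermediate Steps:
S = 54 (S = -8 + 62 = 54)
124*(-78 + S) = 124*(-78 + 54) = 124*(-24) = -2976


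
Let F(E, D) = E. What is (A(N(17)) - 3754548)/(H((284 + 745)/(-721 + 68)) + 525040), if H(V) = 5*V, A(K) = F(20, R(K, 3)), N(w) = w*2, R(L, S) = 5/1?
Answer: -2451706784/342845975 ≈ -7.1510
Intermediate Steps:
R(L, S) = 5 (R(L, S) = 5*1 = 5)
N(w) = 2*w
A(K) = 20
(A(N(17)) - 3754548)/(H((284 + 745)/(-721 + 68)) + 525040) = (20 - 3754548)/(5*((284 + 745)/(-721 + 68)) + 525040) = -3754528/(5*(1029/(-653)) + 525040) = -3754528/(5*(1029*(-1/653)) + 525040) = -3754528/(5*(-1029/653) + 525040) = -3754528/(-5145/653 + 525040) = -3754528/342845975/653 = -3754528*653/342845975 = -2451706784/342845975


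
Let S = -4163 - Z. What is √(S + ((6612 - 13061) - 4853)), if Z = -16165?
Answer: 10*√7 ≈ 26.458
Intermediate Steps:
S = 12002 (S = -4163 - 1*(-16165) = -4163 + 16165 = 12002)
√(S + ((6612 - 13061) - 4853)) = √(12002 + ((6612 - 13061) - 4853)) = √(12002 + (-6449 - 4853)) = √(12002 - 11302) = √700 = 10*√7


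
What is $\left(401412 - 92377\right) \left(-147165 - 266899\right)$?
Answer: $-127960268240$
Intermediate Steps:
$\left(401412 - 92377\right) \left(-147165 - 266899\right) = \left(401412 + \left(-220891 + 128514\right)\right) \left(-414064\right) = \left(401412 - 92377\right) \left(-414064\right) = 309035 \left(-414064\right) = -127960268240$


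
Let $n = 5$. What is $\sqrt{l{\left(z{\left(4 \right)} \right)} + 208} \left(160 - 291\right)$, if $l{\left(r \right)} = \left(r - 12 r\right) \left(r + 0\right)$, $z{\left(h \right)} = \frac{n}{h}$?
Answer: $- \frac{131 \sqrt{3053}}{4} \approx -1809.6$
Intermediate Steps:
$z{\left(h \right)} = \frac{5}{h}$
$l{\left(r \right)} = - 11 r^{2}$ ($l{\left(r \right)} = - 11 r r = - 11 r^{2}$)
$\sqrt{l{\left(z{\left(4 \right)} \right)} + 208} \left(160 - 291\right) = \sqrt{- 11 \left(\frac{5}{4}\right)^{2} + 208} \left(160 - 291\right) = \sqrt{- 11 \left(5 \cdot \frac{1}{4}\right)^{2} + 208} \left(-131\right) = \sqrt{- 11 \left(\frac{5}{4}\right)^{2} + 208} \left(-131\right) = \sqrt{\left(-11\right) \frac{25}{16} + 208} \left(-131\right) = \sqrt{- \frac{275}{16} + 208} \left(-131\right) = \sqrt{\frac{3053}{16}} \left(-131\right) = \frac{\sqrt{3053}}{4} \left(-131\right) = - \frac{131 \sqrt{3053}}{4}$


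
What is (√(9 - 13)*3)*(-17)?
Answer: -102*I ≈ -102.0*I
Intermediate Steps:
(√(9 - 13)*3)*(-17) = (√(-4)*3)*(-17) = ((2*I)*3)*(-17) = (6*I)*(-17) = -102*I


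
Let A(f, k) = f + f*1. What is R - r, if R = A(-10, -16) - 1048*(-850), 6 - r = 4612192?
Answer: 5502966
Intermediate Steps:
A(f, k) = 2*f (A(f, k) = f + f = 2*f)
r = -4612186 (r = 6 - 1*4612192 = 6 - 4612192 = -4612186)
R = 890780 (R = 2*(-10) - 1048*(-850) = -20 + 890800 = 890780)
R - r = 890780 - 1*(-4612186) = 890780 + 4612186 = 5502966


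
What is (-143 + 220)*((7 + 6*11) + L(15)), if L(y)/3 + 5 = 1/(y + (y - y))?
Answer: 22407/5 ≈ 4481.4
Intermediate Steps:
L(y) = -15 + 3/y (L(y) = -15 + 3/(y + (y - y)) = -15 + 3/(y + 0) = -15 + 3/y)
(-143 + 220)*((7 + 6*11) + L(15)) = (-143 + 220)*((7 + 6*11) + (-15 + 3/15)) = 77*((7 + 66) + (-15 + 3*(1/15))) = 77*(73 + (-15 + 1/5)) = 77*(73 - 74/5) = 77*(291/5) = 22407/5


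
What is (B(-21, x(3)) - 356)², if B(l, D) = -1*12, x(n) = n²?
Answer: 135424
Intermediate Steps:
B(l, D) = -12
(B(-21, x(3)) - 356)² = (-12 - 356)² = (-368)² = 135424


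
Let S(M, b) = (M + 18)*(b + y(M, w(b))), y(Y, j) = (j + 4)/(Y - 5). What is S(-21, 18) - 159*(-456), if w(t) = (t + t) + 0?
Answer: 941910/13 ≈ 72455.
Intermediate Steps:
w(t) = 2*t (w(t) = 2*t + 0 = 2*t)
y(Y, j) = (4 + j)/(-5 + Y)
S(M, b) = (18 + M)*(b + (4 + 2*b)/(-5 + M)) (S(M, b) = (M + 18)*(b + (4 + 2*b)/(-5 + M)) = (18 + M)*(b + (4 + 2*b)/(-5 + M)))
S(-21, 18) - 159*(-456) = (72 - 54*18 + 4*(-21) + 18*(-21)² + 15*(-21)*18)/(-5 - 21) - 159*(-456) = (72 - 972 - 84 + 18*441 - 5670)/(-26) + 72504 = -(72 - 972 - 84 + 7938 - 5670)/26 + 72504 = -1/26*1284 + 72504 = -642/13 + 72504 = 941910/13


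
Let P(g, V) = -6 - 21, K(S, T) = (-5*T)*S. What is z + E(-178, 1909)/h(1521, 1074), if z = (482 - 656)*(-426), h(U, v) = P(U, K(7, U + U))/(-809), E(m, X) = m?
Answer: 1857346/27 ≈ 68791.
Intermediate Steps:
K(S, T) = -5*S*T
P(g, V) = -27
h(U, v) = 27/809 (h(U, v) = -27/(-809) = -27*(-1/809) = 27/809)
z = 74124 (z = -174*(-426) = 74124)
z + E(-178, 1909)/h(1521, 1074) = 74124 - 178/27/809 = 74124 - 178*809/27 = 74124 - 144002/27 = 1857346/27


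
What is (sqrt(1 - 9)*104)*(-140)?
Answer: -29120*I*sqrt(2) ≈ -41182.0*I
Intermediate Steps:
(sqrt(1 - 9)*104)*(-140) = (sqrt(-8)*104)*(-140) = ((2*I*sqrt(2))*104)*(-140) = (208*I*sqrt(2))*(-140) = -29120*I*sqrt(2)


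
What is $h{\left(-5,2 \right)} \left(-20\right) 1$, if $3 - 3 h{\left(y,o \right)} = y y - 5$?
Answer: $\frac{340}{3} \approx 113.33$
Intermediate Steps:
$h{\left(y,o \right)} = \frac{8}{3} - \frac{y^{2}}{3}$ ($h{\left(y,o \right)} = 1 - \frac{y y - 5}{3} = 1 - \frac{y^{2} - 5}{3} = 1 - \frac{-5 + y^{2}}{3} = 1 - \left(- \frac{5}{3} + \frac{y^{2}}{3}\right) = \frac{8}{3} - \frac{y^{2}}{3}$)
$h{\left(-5,2 \right)} \left(-20\right) 1 = \left(\frac{8}{3} - \frac{\left(-5\right)^{2}}{3}\right) \left(-20\right) 1 = \left(\frac{8}{3} - \frac{25}{3}\right) \left(-20\right) 1 = \left(- \frac{17}{3}\right) \left(-20\right) 1 = \frac{340}{3} \cdot 1 = \frac{340}{3}$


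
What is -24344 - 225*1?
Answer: -24569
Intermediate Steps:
-24344 - 225*1 = -24344 - 225 = -24569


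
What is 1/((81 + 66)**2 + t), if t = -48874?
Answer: -1/27265 ≈ -3.6677e-5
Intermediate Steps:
1/((81 + 66)**2 + t) = 1/((81 + 66)**2 - 48874) = 1/(147**2 - 48874) = 1/(21609 - 48874) = 1/(-27265) = -1/27265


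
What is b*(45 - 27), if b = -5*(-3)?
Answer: 270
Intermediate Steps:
b = 15
b*(45 - 27) = 15*(45 - 27) = 15*18 = 270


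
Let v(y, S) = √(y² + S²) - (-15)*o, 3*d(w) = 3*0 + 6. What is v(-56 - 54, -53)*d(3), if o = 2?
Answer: 60 + 2*√14909 ≈ 304.21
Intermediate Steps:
d(w) = 2 (d(w) = (3*0 + 6)/3 = (0 + 6)/3 = (⅓)*6 = 2)
v(y, S) = 30 + √(S² + y²) (v(y, S) = √(y² + S²) - (-15)*2 = √(S² + y²) - 1*(-30) = √(S² + y²) + 30 = 30 + √(S² + y²))
v(-56 - 54, -53)*d(3) = (30 + √((-53)² + (-56 - 54)²))*2 = (30 + √(2809 + (-110)²))*2 = (30 + √(2809 + 12100))*2 = (30 + √14909)*2 = 60 + 2*√14909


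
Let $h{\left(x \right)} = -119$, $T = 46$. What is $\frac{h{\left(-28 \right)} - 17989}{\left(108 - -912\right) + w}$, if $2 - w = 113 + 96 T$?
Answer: $\frac{6036}{1169} \approx 5.1634$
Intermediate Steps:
$w = -4527$ ($w = 2 - \left(113 + 96 \cdot 46\right) = 2 - \left(113 + 4416\right) = 2 - 4529 = -4527$)
$\frac{h{\left(-28 \right)} - 17989}{\left(108 - -912\right) + w} = \frac{-119 - 17989}{\left(108 - -912\right) - 4527} = - \frac{18108}{\left(108 + 912\right) - 4527} = - \frac{18108}{1020 - 4527} = - \frac{18108}{-3507} = \left(-18108\right) \left(- \frac{1}{3507}\right) = \frac{6036}{1169}$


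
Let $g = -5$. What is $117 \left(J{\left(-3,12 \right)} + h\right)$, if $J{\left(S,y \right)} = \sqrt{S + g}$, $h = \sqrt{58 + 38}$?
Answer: $468 \sqrt{6} + 234 i \sqrt{2} \approx 1146.4 + 330.93 i$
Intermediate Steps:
$h = 4 \sqrt{6}$ ($h = \sqrt{96} = 4 \sqrt{6} \approx 9.798$)
$J{\left(S,y \right)} = \sqrt{-5 + S}$ ($J{\left(S,y \right)} = \sqrt{S - 5} = \sqrt{-5 + S}$)
$117 \left(J{\left(-3,12 \right)} + h\right) = 117 \left(\sqrt{-5 - 3} + 4 \sqrt{6}\right) = 117 \left(\sqrt{-8} + 4 \sqrt{6}\right) = 117 \left(2 i \sqrt{2} + 4 \sqrt{6}\right) = 117 \left(4 \sqrt{6} + 2 i \sqrt{2}\right) = 468 \sqrt{6} + 234 i \sqrt{2}$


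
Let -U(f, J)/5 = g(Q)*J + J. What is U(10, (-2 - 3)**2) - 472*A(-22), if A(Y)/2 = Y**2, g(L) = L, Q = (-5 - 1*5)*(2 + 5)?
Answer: -448271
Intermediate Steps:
Q = -70 (Q = (-5 - 5)*7 = -10*7 = -70)
U(f, J) = 345*J (U(f, J) = -5*(-70*J + J) = -(-345)*J = 345*J)
A(Y) = 2*Y**2
U(10, (-2 - 3)**2) - 472*A(-22) = 345*(-2 - 3)**2 - 944*(-22)**2 = 345*(-5)**2 - 944*484 = 345*25 - 472*968 = 8625 - 456896 = -448271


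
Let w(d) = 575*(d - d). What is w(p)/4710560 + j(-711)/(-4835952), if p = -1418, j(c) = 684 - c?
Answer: -155/537328 ≈ -0.00028846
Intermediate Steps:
w(d) = 0 (w(d) = 575*0 = 0)
w(p)/4710560 + j(-711)/(-4835952) = 0/4710560 + (684 - 1*(-711))/(-4835952) = 0*(1/4710560) + (684 + 711)*(-1/4835952) = 0 + 1395*(-1/4835952) = 0 - 155/537328 = -155/537328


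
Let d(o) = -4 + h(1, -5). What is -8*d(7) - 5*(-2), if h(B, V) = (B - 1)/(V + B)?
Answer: 42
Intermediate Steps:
h(B, V) = (-1 + B)/(B + V)
d(o) = -4 (d(o) = -4 + (-1 + 1)/(1 - 5) = -4 + 0/(-4) = -4 - ¼*0 = -4 + 0 = -4)
-8*d(7) - 5*(-2) = -8*(-4) - 5*(-2) = 32 + 10 = 42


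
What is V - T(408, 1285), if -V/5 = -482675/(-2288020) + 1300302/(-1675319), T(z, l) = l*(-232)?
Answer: 228550699754912835/766632675676 ≈ 2.9812e+5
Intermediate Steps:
T(z, l) = -232*l
V = 2166482383715/766632675676 (V = -5*(-482675/(-2288020) + 1300302/(-1675319)) = -5*(-482675*(-1/2288020) + 1300302*(-1/1675319)) = -5*(96535/457604 - 1300302/1675319) = -5*(-433296476743/766632675676) = 2166482383715/766632675676 ≈ 2.8260)
V - T(408, 1285) = 2166482383715/766632675676 - (-232)*1285 = 2166482383715/766632675676 - 1*(-298120) = 2166482383715/766632675676 + 298120 = 228550699754912835/766632675676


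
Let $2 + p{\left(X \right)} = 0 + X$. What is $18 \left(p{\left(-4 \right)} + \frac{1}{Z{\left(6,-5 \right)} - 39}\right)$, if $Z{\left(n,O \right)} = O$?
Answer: $- \frac{2385}{22} \approx -108.41$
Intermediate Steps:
$p{\left(X \right)} = -2 + X$ ($p{\left(X \right)} = -2 + \left(0 + X\right) = -2 + X$)
$18 \left(p{\left(-4 \right)} + \frac{1}{Z{\left(6,-5 \right)} - 39}\right) = 18 \left(\left(-2 - 4\right) + \frac{1}{-5 - 39}\right) = 18 \left(-6 + \frac{1}{-44}\right) = 18 \left(-6 - \frac{1}{44}\right) = 18 \left(- \frac{265}{44}\right) = - \frac{2385}{22}$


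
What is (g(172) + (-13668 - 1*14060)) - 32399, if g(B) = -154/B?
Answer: -5170999/86 ≈ -60128.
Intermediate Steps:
(g(172) + (-13668 - 1*14060)) - 32399 = (-154/172 + (-13668 - 1*14060)) - 32399 = (-154*1/172 + (-13668 - 14060)) - 32399 = (-77/86 - 27728) - 32399 = -2384685/86 - 32399 = -5170999/86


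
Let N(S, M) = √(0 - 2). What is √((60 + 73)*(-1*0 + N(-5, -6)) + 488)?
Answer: √(488 + 133*I*√2) ≈ 22.483 + 4.1829*I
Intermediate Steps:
N(S, M) = I*√2 (N(S, M) = √(-2) = I*√2)
√((60 + 73)*(-1*0 + N(-5, -6)) + 488) = √((60 + 73)*(-1*0 + I*√2) + 488) = √(133*(0 + I*√2) + 488) = √(133*(I*√2) + 488) = √(133*I*√2 + 488) = √(488 + 133*I*√2)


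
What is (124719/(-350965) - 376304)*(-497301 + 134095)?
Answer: 47968492232241274/350965 ≈ 1.3668e+11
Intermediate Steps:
(124719/(-350965) - 376304)*(-497301 + 134095) = (124719*(-1/350965) - 376304)*(-363206) = (-124719/350965 - 376304)*(-363206) = -132069658079/350965*(-363206) = 47968492232241274/350965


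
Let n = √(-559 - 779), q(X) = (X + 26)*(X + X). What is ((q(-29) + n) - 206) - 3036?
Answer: -3068 + I*√1338 ≈ -3068.0 + 36.579*I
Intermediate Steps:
q(X) = 2*X*(26 + X) (q(X) = (26 + X)*(2*X) = 2*X*(26 + X))
n = I*√1338 (n = √(-1338) = I*√1338 ≈ 36.579*I)
((q(-29) + n) - 206) - 3036 = ((2*(-29)*(26 - 29) + I*√1338) - 206) - 3036 = ((2*(-29)*(-3) + I*√1338) - 206) - 3036 = ((174 + I*√1338) - 206) - 3036 = (-32 + I*√1338) - 3036 = -3068 + I*√1338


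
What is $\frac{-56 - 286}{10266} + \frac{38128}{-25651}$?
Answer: $- \frac{66699115}{43888861} \approx -1.5197$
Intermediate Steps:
$\frac{-56 - 286}{10266} + \frac{38128}{-25651} = \left(-56 - 286\right) \frac{1}{10266} + 38128 \left(- \frac{1}{25651}\right) = \left(-342\right) \frac{1}{10266} - \frac{38128}{25651} = - \frac{57}{1711} - \frac{38128}{25651} = - \frac{66699115}{43888861}$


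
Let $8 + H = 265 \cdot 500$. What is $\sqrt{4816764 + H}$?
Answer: $2 \sqrt{1237314} \approx 2224.7$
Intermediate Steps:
$H = 132492$ ($H = -8 + 265 \cdot 500 = -8 + 132500 = 132492$)
$\sqrt{4816764 + H} = \sqrt{4816764 + 132492} = \sqrt{4949256} = 2 \sqrt{1237314}$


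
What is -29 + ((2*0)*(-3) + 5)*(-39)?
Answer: -224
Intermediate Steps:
-29 + ((2*0)*(-3) + 5)*(-39) = -29 + (0*(-3) + 5)*(-39) = -29 + (0 + 5)*(-39) = -29 + 5*(-39) = -29 - 195 = -224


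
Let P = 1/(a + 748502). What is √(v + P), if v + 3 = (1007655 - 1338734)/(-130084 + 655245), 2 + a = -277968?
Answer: I*√1131007285426964642151/17650361118 ≈ 1.9054*I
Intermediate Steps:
a = -277970 (a = -2 - 277968 = -277970)
v = -272366/75023 (v = -3 + (1007655 - 1338734)/(-130084 + 655245) = -3 - 331079/525161 = -3 - 331079*1/525161 = -3 - 47297/75023 = -272366/75023 ≈ -3.6304)
P = 1/470532 (P = 1/(-277970 + 748502) = 1/470532 ≈ 2.1253e-6)
√(v + P) = √(-272366/75023 + 1/470532) = √(-128156843689/35300722236) = I*√1131007285426964642151/17650361118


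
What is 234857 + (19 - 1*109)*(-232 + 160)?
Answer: 241337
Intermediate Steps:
234857 + (19 - 1*109)*(-232 + 160) = 234857 + (19 - 109)*(-72) = 234857 - 90*(-72) = 234857 + 6480 = 241337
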